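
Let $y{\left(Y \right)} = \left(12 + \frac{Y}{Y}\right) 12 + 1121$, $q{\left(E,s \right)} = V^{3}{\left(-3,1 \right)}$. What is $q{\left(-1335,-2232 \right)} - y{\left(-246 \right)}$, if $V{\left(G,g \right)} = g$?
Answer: $-1276$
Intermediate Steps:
$q{\left(E,s \right)} = 1$ ($q{\left(E,s \right)} = 1^{3} = 1$)
$y{\left(Y \right)} = 1277$ ($y{\left(Y \right)} = \left(12 + 1\right) 12 + 1121 = 13 \cdot 12 + 1121 = 156 + 1121 = 1277$)
$q{\left(-1335,-2232 \right)} - y{\left(-246 \right)} = 1 - 1277 = -1276$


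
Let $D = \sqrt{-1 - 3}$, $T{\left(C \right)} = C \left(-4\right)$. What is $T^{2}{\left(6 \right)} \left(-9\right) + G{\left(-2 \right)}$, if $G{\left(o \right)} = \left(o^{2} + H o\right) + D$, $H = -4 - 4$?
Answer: $-5164 + 2 i \approx -5164.0 + 2.0 i$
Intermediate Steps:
$T{\left(C \right)} = - 4 C$
$H = -8$
$D = 2 i$ ($D = \sqrt{-4} = 2 i \approx 2.0 i$)
$G{\left(o \right)} = o^{2} - 8 o + 2 i$ ($G{\left(o \right)} = \left(o^{2} - 8 o\right) + 2 i = o^{2} - 8 o + 2 i$)
$T^{2}{\left(6 \right)} \left(-9\right) + G{\left(-2 \right)} = \left(\left(-4\right) 6\right)^{2} \left(-9\right) + \left(\left(-2\right)^{2} - -16 + 2 i\right) = \left(-24\right)^{2} \left(-9\right) + \left(4 + 16 + 2 i\right) = 576 \left(-9\right) + \left(20 + 2 i\right) = -5184 + \left(20 + 2 i\right) = -5164 + 2 i$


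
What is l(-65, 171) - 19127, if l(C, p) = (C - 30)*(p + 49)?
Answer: -40027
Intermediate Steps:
l(C, p) = (-30 + C)*(49 + p)
l(-65, 171) - 19127 = (-1470 - 30*171 + 49*(-65) - 65*171) - 19127 = (-1470 - 5130 - 3185 - 11115) - 19127 = -20900 - 19127 = -40027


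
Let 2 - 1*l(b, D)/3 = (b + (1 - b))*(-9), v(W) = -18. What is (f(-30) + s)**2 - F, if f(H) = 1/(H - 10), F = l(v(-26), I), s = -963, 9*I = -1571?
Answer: 1483814641/1600 ≈ 9.2738e+5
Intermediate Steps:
I = -1571/9 (I = (1/9)*(-1571) = -1571/9 ≈ -174.56)
l(b, D) = 33 (l(b, D) = 6 - 3*(b + (1 - b))*(-9) = 6 - 3*(-9) = 6 + 27 = 33)
F = 33
f(H) = 1/(-10 + H)
(f(-30) + s)**2 - F = (1/(-10 - 30) - 963)**2 - 1*33 = (1/(-40) - 963)**2 - 33 = (-1/40 - 963)**2 - 33 = (-38521/40)**2 - 33 = 1483867441/1600 - 33 = 1483814641/1600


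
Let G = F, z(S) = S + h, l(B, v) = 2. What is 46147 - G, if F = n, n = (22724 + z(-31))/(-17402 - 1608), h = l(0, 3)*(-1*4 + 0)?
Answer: 175455431/3802 ≈ 46148.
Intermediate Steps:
h = -8 (h = 2*(-1*4 + 0) = 2*(-4 + 0) = 2*(-4) = -8)
z(S) = -8 + S (z(S) = S - 8 = -8 + S)
n = -4537/3802 (n = (22724 + (-8 - 31))/(-17402 - 1608) = (22724 - 39)/(-19010) = 22685*(-1/19010) = -4537/3802 ≈ -1.1933)
F = -4537/3802 ≈ -1.1933
G = -4537/3802 ≈ -1.1933
46147 - G = 46147 - 1*(-4537/3802) = 46147 + 4537/3802 = 175455431/3802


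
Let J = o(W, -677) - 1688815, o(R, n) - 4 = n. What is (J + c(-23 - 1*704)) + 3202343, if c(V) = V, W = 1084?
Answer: 1512128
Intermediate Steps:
o(R, n) = 4 + n
J = -1689488 (J = (4 - 677) - 1688815 = -673 - 1688815 = -1689488)
(J + c(-23 - 1*704)) + 3202343 = (-1689488 + (-23 - 1*704)) + 3202343 = (-1689488 + (-23 - 704)) + 3202343 = (-1689488 - 727) + 3202343 = -1690215 + 3202343 = 1512128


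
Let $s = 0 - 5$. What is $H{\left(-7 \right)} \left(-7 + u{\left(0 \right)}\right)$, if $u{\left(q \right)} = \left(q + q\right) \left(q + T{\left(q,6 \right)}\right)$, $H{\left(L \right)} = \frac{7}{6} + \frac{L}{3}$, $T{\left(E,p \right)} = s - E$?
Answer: $\frac{49}{6} \approx 8.1667$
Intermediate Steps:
$s = -5$ ($s = 0 - 5 = -5$)
$T{\left(E,p \right)} = -5 - E$
$H{\left(L \right)} = \frac{7}{6} + \frac{L}{3}$ ($H{\left(L \right)} = 7 \cdot \frac{1}{6} + L \frac{1}{3} = \frac{7}{6} + \frac{L}{3}$)
$u{\left(q \right)} = - 10 q$ ($u{\left(q \right)} = \left(q + q\right) \left(q - \left(5 + q\right)\right) = 2 q \left(-5\right) = - 10 q$)
$H{\left(-7 \right)} \left(-7 + u{\left(0 \right)}\right) = \left(\frac{7}{6} + \frac{1}{3} \left(-7\right)\right) \left(-7 - 0\right) = \left(\frac{7}{6} - \frac{7}{3}\right) \left(-7 + 0\right) = \left(- \frac{7}{6}\right) \left(-7\right) = \frac{49}{6}$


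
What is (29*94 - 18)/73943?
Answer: 2708/73943 ≈ 0.036623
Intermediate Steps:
(29*94 - 18)/73943 = (2726 - 18)*(1/73943) = 2708*(1/73943) = 2708/73943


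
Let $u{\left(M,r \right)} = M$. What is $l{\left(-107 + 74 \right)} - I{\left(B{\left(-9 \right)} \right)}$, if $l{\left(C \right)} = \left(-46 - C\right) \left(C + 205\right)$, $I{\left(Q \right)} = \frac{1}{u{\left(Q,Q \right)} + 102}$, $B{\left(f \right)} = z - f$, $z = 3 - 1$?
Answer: $- \frac{252669}{113} \approx -2236.0$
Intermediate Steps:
$z = 2$ ($z = 3 - 1 = 2$)
$B{\left(f \right)} = 2 - f$
$I{\left(Q \right)} = \frac{1}{102 + Q}$ ($I{\left(Q \right)} = \frac{1}{Q + 102} = \frac{1}{102 + Q}$)
$l{\left(C \right)} = \left(-46 - C\right) \left(205 + C\right)$
$l{\left(-107 + 74 \right)} - I{\left(B{\left(-9 \right)} \right)} = \left(-9430 - \left(-107 + 74\right)^{2} - 251 \left(-107 + 74\right)\right) - \frac{1}{102 + \left(2 - -9\right)} = \left(-9430 - \left(-33\right)^{2} - -8283\right) - \frac{1}{102 + \left(2 + 9\right)} = \left(-9430 - 1089 + 8283\right) - \frac{1}{102 + 11} = \left(-9430 - 1089 + 8283\right) - \frac{1}{113} = -2236 - \frac{1}{113} = - \frac{252669}{113}$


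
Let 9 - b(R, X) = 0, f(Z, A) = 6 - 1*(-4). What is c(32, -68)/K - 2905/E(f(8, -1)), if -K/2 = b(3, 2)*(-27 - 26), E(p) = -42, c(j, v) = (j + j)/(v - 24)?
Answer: 1517639/21942 ≈ 69.166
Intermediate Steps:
f(Z, A) = 10 (f(Z, A) = 6 + 4 = 10)
b(R, X) = 9 (b(R, X) = 9 - 1*0 = 9 + 0 = 9)
c(j, v) = 2*j/(-24 + v) (c(j, v) = (2*j)/(-24 + v) = 2*j/(-24 + v))
K = 954 (K = -18*(-27 - 26) = -18*(-53) = -2*(-477) = 954)
c(32, -68)/K - 2905/E(f(8, -1)) = (2*32/(-24 - 68))/954 - 2905/(-42) = (2*32/(-92))*(1/954) - 2905*(-1/42) = (2*32*(-1/92))*(1/954) + 415/6 = -16/23*1/954 + 415/6 = -8/10971 + 415/6 = 1517639/21942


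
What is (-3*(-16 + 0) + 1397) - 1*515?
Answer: 930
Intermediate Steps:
(-3*(-16 + 0) + 1397) - 1*515 = (-3*(-16) + 1397) - 515 = (48 + 1397) - 515 = 1445 - 515 = 930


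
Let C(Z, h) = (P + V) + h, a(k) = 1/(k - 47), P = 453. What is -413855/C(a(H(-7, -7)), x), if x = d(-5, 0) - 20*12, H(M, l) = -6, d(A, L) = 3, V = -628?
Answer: 413855/412 ≈ 1004.5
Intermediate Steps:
x = -237 (x = 3 - 20*12 = 3 - 240 = -237)
a(k) = 1/(-47 + k)
C(Z, h) = -175 + h (C(Z, h) = (453 - 628) + h = -175 + h)
-413855/C(a(H(-7, -7)), x) = -413855/(-175 - 237) = -413855/(-412) = -413855*(-1/412) = 413855/412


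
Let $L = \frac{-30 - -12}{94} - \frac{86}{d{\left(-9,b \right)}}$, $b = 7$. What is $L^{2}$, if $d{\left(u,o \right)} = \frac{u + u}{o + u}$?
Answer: $\frac{16999129}{178929} \approx 95.005$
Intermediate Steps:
$d{\left(u,o \right)} = \frac{2 u}{o + u}$
$L = - \frac{4123}{423}$ ($L = \frac{-30 - -12}{94} - \frac{86}{2 \left(-9\right) \frac{1}{7 - 9}} = \left(-30 + 12\right) \frac{1}{94} - \frac{86}{2 \left(-9\right) \frac{1}{-2}} = \left(-18\right) \frac{1}{94} - \frac{86}{2 \left(-9\right) \left(- \frac{1}{2}\right)} = - \frac{9}{47} - \frac{86}{9} = - \frac{4123}{423} \approx -9.747$)
$L^{2} = \left(- \frac{4123}{423}\right)^{2} = \frac{16999129}{178929}$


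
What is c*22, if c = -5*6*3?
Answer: -1980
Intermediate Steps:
c = -90 (c = -30*3 = -90)
c*22 = -90*22 = -1980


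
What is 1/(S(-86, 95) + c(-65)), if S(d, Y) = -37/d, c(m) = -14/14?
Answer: -86/49 ≈ -1.7551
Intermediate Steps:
c(m) = -1 (c(m) = -14*1/14 = -1)
1/(S(-86, 95) + c(-65)) = 1/(-37/(-86) - 1) = 1/(-37*(-1/86) - 1) = 1/(37/86 - 1) = 1/(-49/86) = -86/49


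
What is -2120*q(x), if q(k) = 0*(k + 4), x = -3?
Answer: 0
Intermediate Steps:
q(k) = 0 (q(k) = 0*(4 + k) = 0)
-2120*q(x) = -2120*0 = 0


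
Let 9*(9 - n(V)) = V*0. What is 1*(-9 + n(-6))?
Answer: 0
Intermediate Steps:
n(V) = 9 (n(V) = 9 - V*0/9 = 9 - 1/9*0 = 9 + 0 = 9)
1*(-9 + n(-6)) = 1*(-9 + 9) = 1*0 = 0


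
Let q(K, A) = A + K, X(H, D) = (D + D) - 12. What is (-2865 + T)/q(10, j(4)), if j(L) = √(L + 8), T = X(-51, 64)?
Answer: -13745/44 + 2749*√3/44 ≈ -204.17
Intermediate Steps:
X(H, D) = -12 + 2*D (X(H, D) = 2*D - 12 = -12 + 2*D)
T = 116 (T = -12 + 2*64 = -12 + 128 = 116)
j(L) = √(8 + L)
(-2865 + T)/q(10, j(4)) = (-2865 + 116)/(√(8 + 4) + 10) = -2749/(√12 + 10) = -2749/(2*√3 + 10) = -2749/(10 + 2*√3)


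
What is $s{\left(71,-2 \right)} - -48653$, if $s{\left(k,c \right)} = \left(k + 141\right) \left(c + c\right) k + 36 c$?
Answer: $-11627$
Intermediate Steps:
$s{\left(k,c \right)} = 36 c + 2 c k \left(141 + k\right)$ ($s{\left(k,c \right)} = \left(141 + k\right) 2 c k + 36 c = 2 c \left(141 + k\right) k + 36 c = 2 c k \left(141 + k\right) + 36 c = 36 c + 2 c k \left(141 + k\right)$)
$s{\left(71,-2 \right)} - -48653 = 2 \left(-2\right) \left(18 + 71^{2} + 141 \cdot 71\right) - -48653 = 2 \left(-2\right) \left(18 + 5041 + 10011\right) + 48653 = 2 \left(-2\right) 15070 + 48653 = -60280 + 48653 = -11627$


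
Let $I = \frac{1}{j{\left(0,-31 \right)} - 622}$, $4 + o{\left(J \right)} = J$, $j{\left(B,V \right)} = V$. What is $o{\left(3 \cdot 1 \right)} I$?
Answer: $\frac{1}{653} \approx 0.0015314$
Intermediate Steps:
$o{\left(J \right)} = -4 + J$
$I = - \frac{1}{653}$ ($I = \frac{1}{-31 - 622} = \frac{1}{-653} = - \frac{1}{653} \approx -0.0015314$)
$o{\left(3 \cdot 1 \right)} I = \left(-4 + 3 \cdot 1\right) \left(- \frac{1}{653}\right) = \left(-4 + 3\right) \left(- \frac{1}{653}\right) = \left(-1\right) \left(- \frac{1}{653}\right) = \frac{1}{653}$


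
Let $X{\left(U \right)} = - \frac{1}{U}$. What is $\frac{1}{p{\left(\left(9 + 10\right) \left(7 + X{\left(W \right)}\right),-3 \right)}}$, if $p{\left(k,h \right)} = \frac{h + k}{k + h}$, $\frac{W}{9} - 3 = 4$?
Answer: $1$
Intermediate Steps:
$W = 63$ ($W = 27 + 9 \cdot 4 = 27 + 36 = 63$)
$p{\left(k,h \right)} = 1$ ($p{\left(k,h \right)} = \frac{h + k}{h + k} = 1$)
$\frac{1}{p{\left(\left(9 + 10\right) \left(7 + X{\left(W \right)}\right),-3 \right)}} = 1^{-1} = 1$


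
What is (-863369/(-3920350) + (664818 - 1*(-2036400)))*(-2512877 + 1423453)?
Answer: -824049717637842904/280025 ≈ -2.9428e+12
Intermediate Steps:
(-863369/(-3920350) + (664818 - 1*(-2036400)))*(-2512877 + 1423453) = (-863369*(-1/3920350) + (664818 + 2036400))*(-1089424) = (863369/3920350 + 2701218)*(-1089424) = (10589720849669/3920350)*(-1089424) = -824049717637842904/280025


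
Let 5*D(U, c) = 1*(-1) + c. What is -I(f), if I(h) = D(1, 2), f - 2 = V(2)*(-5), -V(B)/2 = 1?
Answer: -1/5 ≈ -0.20000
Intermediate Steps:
V(B) = -2 (V(B) = -2*1 = -2)
D(U, c) = -1/5 + c/5 (D(U, c) = (1*(-1) + c)/5 = (-1 + c)/5 = -1/5 + c/5)
f = 12 (f = 2 - 2*(-5) = 2 + 10 = 12)
I(h) = 1/5 (I(h) = -1/5 + (1/5)*2 = -1/5 + 2/5 = 1/5)
-I(f) = -1*1/5 = -1/5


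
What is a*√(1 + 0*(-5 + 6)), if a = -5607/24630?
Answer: -1869/8210 ≈ -0.22765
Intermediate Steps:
a = -1869/8210 (a = -5607*1/24630 = -1869/8210 ≈ -0.22765)
a*√(1 + 0*(-5 + 6)) = -1869*√(1 + 0*(-5 + 6))/8210 = -1869*√(1 + 0*1)/8210 = -1869*√(1 + 0)/8210 = -1869*√1/8210 = -1869/8210*1 = -1869/8210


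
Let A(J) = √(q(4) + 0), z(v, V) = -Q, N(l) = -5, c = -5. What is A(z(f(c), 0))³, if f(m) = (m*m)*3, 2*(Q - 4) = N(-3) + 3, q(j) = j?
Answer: 8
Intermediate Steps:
Q = 3 (Q = 4 + (-5 + 3)/2 = 4 + (½)*(-2) = 4 - 1 = 3)
f(m) = 3*m² (f(m) = m²*3 = 3*m²)
z(v, V) = -3 (z(v, V) = -1*3 = -3)
A(J) = 2 (A(J) = √(4 + 0) = √4 = 2)
A(z(f(c), 0))³ = 2³ = 8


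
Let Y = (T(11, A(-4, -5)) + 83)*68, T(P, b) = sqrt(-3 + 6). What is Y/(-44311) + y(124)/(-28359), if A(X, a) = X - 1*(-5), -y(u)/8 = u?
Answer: -116101684/1256615649 - 68*sqrt(3)/44311 ≈ -0.095050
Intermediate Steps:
y(u) = -8*u
A(X, a) = 5 + X (A(X, a) = X + 5 = 5 + X)
T(P, b) = sqrt(3)
Y = 5644 + 68*sqrt(3) (Y = (sqrt(3) + 83)*68 = (83 + sqrt(3))*68 = 5644 + 68*sqrt(3) ≈ 5761.8)
Y/(-44311) + y(124)/(-28359) = (5644 + 68*sqrt(3))/(-44311) - 8*124/(-28359) = (5644 + 68*sqrt(3))*(-1/44311) - 992*(-1/28359) = (-5644/44311 - 68*sqrt(3)/44311) + 992/28359 = -116101684/1256615649 - 68*sqrt(3)/44311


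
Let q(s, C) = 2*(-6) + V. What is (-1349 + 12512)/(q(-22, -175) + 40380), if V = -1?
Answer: 11163/40367 ≈ 0.27654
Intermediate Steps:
q(s, C) = -13 (q(s, C) = 2*(-6) - 1 = -12 - 1 = -13)
(-1349 + 12512)/(q(-22, -175) + 40380) = (-1349 + 12512)/(-13 + 40380) = 11163/40367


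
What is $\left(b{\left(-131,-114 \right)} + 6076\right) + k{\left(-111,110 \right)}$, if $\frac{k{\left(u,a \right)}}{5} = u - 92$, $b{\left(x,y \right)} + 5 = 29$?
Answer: $5085$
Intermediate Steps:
$b{\left(x,y \right)} = 24$ ($b{\left(x,y \right)} = -5 + 29 = 24$)
$k{\left(u,a \right)} = -460 + 5 u$ ($k{\left(u,a \right)} = 5 \left(u - 92\right) = 5 \left(-92 + u\right) = -460 + 5 u$)
$\left(b{\left(-131,-114 \right)} + 6076\right) + k{\left(-111,110 \right)} = \left(24 + 6076\right) + \left(-460 + 5 \left(-111\right)\right) = 6100 - 1015 = 5085$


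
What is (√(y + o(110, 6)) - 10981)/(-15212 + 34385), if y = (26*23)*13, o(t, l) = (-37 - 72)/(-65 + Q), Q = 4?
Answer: -10981/19173 + √28933703/1169553 ≈ -0.56813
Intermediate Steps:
o(t, l) = 109/61 (o(t, l) = (-37 - 72)/(-65 + 4) = -109/(-61) = -109*(-1/61) = 109/61)
y = 7774 (y = 598*13 = 7774)
(√(y + o(110, 6)) - 10981)/(-15212 + 34385) = (√(7774 + 109/61) - 10981)/(-15212 + 34385) = (√(474323/61) - 10981)/19173 = (√28933703/61 - 10981)*(1/19173) = (-10981 + √28933703/61)*(1/19173) = -10981/19173 + √28933703/1169553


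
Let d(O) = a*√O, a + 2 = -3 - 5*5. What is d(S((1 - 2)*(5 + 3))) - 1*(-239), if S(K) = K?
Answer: 239 - 60*I*√2 ≈ 239.0 - 84.853*I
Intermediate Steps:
a = -30 (a = -2 + (-3 - 5*5) = -2 + (-3 - 25) = -2 - 28 = -30)
d(O) = -30*√O
d(S((1 - 2)*(5 + 3))) - 1*(-239) = -30*√(1 - 2)*√(5 + 3) - 1*(-239) = -30*2*I*√2 + 239 = -60*I*√2 + 239 = 239 - 60*I*√2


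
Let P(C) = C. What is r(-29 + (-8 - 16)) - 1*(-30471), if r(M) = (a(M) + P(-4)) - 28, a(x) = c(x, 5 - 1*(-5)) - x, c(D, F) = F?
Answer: 30502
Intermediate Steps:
a(x) = 10 - x (a(x) = (5 - 1*(-5)) - x = (5 + 5) - x = 10 - x)
r(M) = -22 - M (r(M) = ((10 - M) - 4) - 28 = (6 - M) - 28 = -22 - M)
r(-29 + (-8 - 16)) - 1*(-30471) = (-22 - (-29 + (-8 - 16))) - 1*(-30471) = (-22 - (-29 - 24)) + 30471 = (-22 - 1*(-53)) + 30471 = (-22 + 53) + 30471 = 31 + 30471 = 30502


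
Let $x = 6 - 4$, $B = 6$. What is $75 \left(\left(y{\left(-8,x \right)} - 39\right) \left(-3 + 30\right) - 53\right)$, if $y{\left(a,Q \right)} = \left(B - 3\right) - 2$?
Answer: $-80925$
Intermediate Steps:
$x = 2$
$y{\left(a,Q \right)} = 1$ ($y{\left(a,Q \right)} = \left(6 - 3\right) - 2 = 3 - 2 = 1$)
$75 \left(\left(y{\left(-8,x \right)} - 39\right) \left(-3 + 30\right) - 53\right) = 75 \left(\left(1 - 39\right) \left(-3 + 30\right) - 53\right) = 75 \left(\left(-38\right) 27 - 53\right) = 75 \left(-1026 - 53\right) = 75 \left(-1079\right) = -80925$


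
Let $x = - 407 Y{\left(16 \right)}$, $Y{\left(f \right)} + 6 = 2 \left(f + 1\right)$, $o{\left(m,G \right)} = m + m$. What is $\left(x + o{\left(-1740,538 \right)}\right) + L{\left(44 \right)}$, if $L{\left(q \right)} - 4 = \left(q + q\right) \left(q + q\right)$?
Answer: $-7128$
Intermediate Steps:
$o{\left(m,G \right)} = 2 m$
$Y{\left(f \right)} = -4 + 2 f$ ($Y{\left(f \right)} = -6 + 2 \left(f + 1\right) = -6 + 2 \left(1 + f\right) = -6 + \left(2 + 2 f\right) = -4 + 2 f$)
$x = -11396$ ($x = - 407 \left(-4 + 2 \cdot 16\right) = - 407 \left(-4 + 32\right) = \left(-407\right) 28 = -11396$)
$L{\left(q \right)} = 4 + 4 q^{2}$ ($L{\left(q \right)} = 4 + \left(q + q\right) \left(q + q\right) = 4 + 2 q 2 q = 4 + 4 q^{2}$)
$\left(x + o{\left(-1740,538 \right)}\right) + L{\left(44 \right)} = \left(-11396 + 2 \left(-1740\right)\right) + \left(4 + 4 \cdot 44^{2}\right) = \left(-11396 - 3480\right) + \left(4 + 4 \cdot 1936\right) = -14876 + \left(4 + 7744\right) = -14876 + 7748 = -7128$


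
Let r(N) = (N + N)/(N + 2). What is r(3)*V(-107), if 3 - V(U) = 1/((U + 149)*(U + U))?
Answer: 5393/1498 ≈ 3.6001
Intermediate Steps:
r(N) = 2*N/(2 + N) (r(N) = (2*N)/(2 + N) = 2*N/(2 + N))
V(U) = 3 - 1/(2*U*(149 + U)) (V(U) = 3 - 1/((U + 149)*(U + U)) = 3 - 1/((149 + U)*(2*U)) = 3 - 1/(2*U*(149 + U)))
r(3)*V(-107) = (2*3/(2 + 3))*((½)*(-1 + 6*(-107)² + 894*(-107))/(-107*(149 - 107))) = (2*3/5)*((½)*(-1/107)*(-1 + 6*11449 - 95658)/42) = (2*3*(⅕))*((½)*(-1/107)*(1/42)*(-1 + 68694 - 95658)) = 6*((½)*(-1/107)*(1/42)*(-26965))/5 = (6/5)*(26965/8988) = 5393/1498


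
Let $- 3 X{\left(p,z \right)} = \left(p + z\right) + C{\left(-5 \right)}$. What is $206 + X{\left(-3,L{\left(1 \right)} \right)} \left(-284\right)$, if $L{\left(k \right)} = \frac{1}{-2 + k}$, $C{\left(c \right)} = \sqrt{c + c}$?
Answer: $- \frac{518}{3} + \frac{284 i \sqrt{10}}{3} \approx -172.67 + 299.36 i$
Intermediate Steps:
$C{\left(c \right)} = \sqrt{2} \sqrt{c}$ ($C{\left(c \right)} = \sqrt{2 c} = \sqrt{2} \sqrt{c}$)
$X{\left(p,z \right)} = - \frac{p}{3} - \frac{z}{3} - \frac{i \sqrt{10}}{3}$ ($X{\left(p,z \right)} = - \frac{\left(p + z\right) + \sqrt{2} \sqrt{-5}}{3} = - \frac{\left(p + z\right) + \sqrt{2} i \sqrt{5}}{3} = - \frac{\left(p + z\right) + i \sqrt{10}}{3} = - \frac{p + z + i \sqrt{10}}{3} = - \frac{p}{3} - \frac{z}{3} - \frac{i \sqrt{10}}{3}$)
$206 + X{\left(-3,L{\left(1 \right)} \right)} \left(-284\right) = 206 + \left(\left(- \frac{1}{3}\right) \left(-3\right) - \frac{1}{3 \left(-2 + 1\right)} - \frac{i \sqrt{10}}{3}\right) \left(-284\right) = 206 + \left(1 - \frac{1}{3 \left(-1\right)} - \frac{i \sqrt{10}}{3}\right) \left(-284\right) = 206 + \left(1 - - \frac{1}{3} - \frac{i \sqrt{10}}{3}\right) \left(-284\right) = 206 + \left(1 + \frac{1}{3} - \frac{i \sqrt{10}}{3}\right) \left(-284\right) = 206 + \left(\frac{4}{3} - \frac{i \sqrt{10}}{3}\right) \left(-284\right) = 206 - \left(\frac{1136}{3} - \frac{284 i \sqrt{10}}{3}\right) = - \frac{518}{3} + \frac{284 i \sqrt{10}}{3}$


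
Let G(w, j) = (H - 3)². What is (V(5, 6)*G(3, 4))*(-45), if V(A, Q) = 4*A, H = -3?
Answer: -32400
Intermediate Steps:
G(w, j) = 36 (G(w, j) = (-3 - 3)² = (-6)² = 36)
(V(5, 6)*G(3, 4))*(-45) = ((4*5)*36)*(-45) = (20*36)*(-45) = 720*(-45) = -32400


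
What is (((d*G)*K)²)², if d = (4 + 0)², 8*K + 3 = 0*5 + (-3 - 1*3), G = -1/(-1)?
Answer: 104976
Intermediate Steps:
G = 1 (G = -1*(-1) = 1)
K = -9/8 (K = -3/8 + (0*5 + (-3 - 1*3))/8 = -3/8 + (0 + (-3 - 3))/8 = -3/8 + (0 - 6)/8 = -3/8 + (⅛)*(-6) = -3/8 - ¾ = -9/8 ≈ -1.1250)
d = 16 (d = 4² = 16)
(((d*G)*K)²)² = (((16*1)*(-9/8))²)² = ((16*(-9/8))²)² = ((-18)²)² = 324² = 104976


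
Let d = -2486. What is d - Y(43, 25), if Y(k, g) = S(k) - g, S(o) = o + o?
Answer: -2547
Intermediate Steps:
S(o) = 2*o
Y(k, g) = -g + 2*k (Y(k, g) = 2*k - g = -g + 2*k)
d - Y(43, 25) = -2486 - (-1*25 + 2*43) = -2486 - (-25 + 86) = -2486 - 1*61 = -2486 - 61 = -2547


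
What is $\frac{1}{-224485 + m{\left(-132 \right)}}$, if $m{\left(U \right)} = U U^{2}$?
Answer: $- \frac{1}{2524453} \approx -3.9613 \cdot 10^{-7}$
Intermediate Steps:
$m{\left(U \right)} = U^{3}$
$\frac{1}{-224485 + m{\left(-132 \right)}} = \frac{1}{-224485 + \left(-132\right)^{3}} = \frac{1}{-224485 - 2299968} = \frac{1}{-2524453} = - \frac{1}{2524453}$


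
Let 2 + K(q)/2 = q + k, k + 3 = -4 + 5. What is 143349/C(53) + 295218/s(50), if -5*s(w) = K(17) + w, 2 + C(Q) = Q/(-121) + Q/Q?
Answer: -65628211/551 ≈ -1.1911e+5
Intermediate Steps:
k = -2 (k = -3 + (-4 + 5) = -3 + 1 = -2)
K(q) = -8 + 2*q (K(q) = -4 + 2*(q - 2) = -4 + 2*(-2 + q) = -4 + (-4 + 2*q) = -8 + 2*q)
C(Q) = -1 - Q/121 (C(Q) = -2 + (Q/(-121) + Q/Q) = -2 + (Q*(-1/121) + 1) = -2 + (-Q/121 + 1) = -2 + (1 - Q/121) = -1 - Q/121)
s(w) = -26/5 - w/5 (s(w) = -((-8 + 2*17) + w)/5 = -((-8 + 34) + w)/5 = -(26 + w)/5 = -26/5 - w/5)
143349/C(53) + 295218/s(50) = 143349/(-1 - 1/121*53) + 295218/(-26/5 - ⅕*50) = 143349/(-1 - 53/121) + 295218/(-26/5 - 10) = 143349/(-174/121) + 295218/(-76/5) = 143349*(-121/174) + 295218*(-5/76) = -5781743/58 - 738045/38 = -65628211/551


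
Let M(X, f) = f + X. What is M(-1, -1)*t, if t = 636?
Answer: -1272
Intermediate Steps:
M(X, f) = X + f
M(-1, -1)*t = (-1 - 1)*636 = -2*636 = -1272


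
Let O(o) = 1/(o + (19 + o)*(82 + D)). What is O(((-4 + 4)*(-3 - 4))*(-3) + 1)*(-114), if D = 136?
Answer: -114/4361 ≈ -0.026141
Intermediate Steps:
O(o) = 1/(4142 + 219*o) (O(o) = 1/(o + (19 + o)*(82 + 136)) = 1/(o + (19 + o)*218) = 1/(o + (4142 + 218*o)) = 1/(4142 + 219*o))
O(((-4 + 4)*(-3 - 4))*(-3) + 1)*(-114) = -114/(4142 + 219*(((-4 + 4)*(-3 - 4))*(-3) + 1)) = -114/(4142 + 219*((0*(-7))*(-3) + 1)) = -114/(4142 + 219*(0*(-3) + 1)) = -114/(4142 + 219*(0 + 1)) = -114/(4142 + 219*1) = -114/(4142 + 219) = -114/4361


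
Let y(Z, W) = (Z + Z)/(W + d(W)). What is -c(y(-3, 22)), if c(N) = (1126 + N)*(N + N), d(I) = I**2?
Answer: 1709250/64009 ≈ 26.703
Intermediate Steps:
y(Z, W) = 2*Z/(W + W**2) (y(Z, W) = (Z + Z)/(W + W**2) = (2*Z)/(W + W**2) = 2*Z/(W + W**2))
c(N) = 2*N*(1126 + N) (c(N) = (1126 + N)*(2*N) = 2*N*(1126 + N))
-c(y(-3, 22)) = -2*2*(-3)/(22*(1 + 22))*(1126 + 2*(-3)/(22*(1 + 22))) = -2*2*(-3)*(1/22)/23*(1126 + 2*(-3)*(1/22)/23) = -2*2*(-3)*(1/22)*(1/23)*(1126 + 2*(-3)*(1/22)*(1/23)) = -2*(-3)*(1126 - 3/253)/253 = -2*(-3)*284875/(253*253) = -1*(-1709250/64009) = 1709250/64009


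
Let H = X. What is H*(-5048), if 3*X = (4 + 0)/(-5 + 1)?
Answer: 5048/3 ≈ 1682.7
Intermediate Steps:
X = -1/3 (X = ((4 + 0)/(-5 + 1))/3 = (4/(-4))/3 = (4*(-1/4))/3 = (1/3)*(-1) = -1/3 ≈ -0.33333)
H = -1/3 ≈ -0.33333
H*(-5048) = -1/3*(-5048) = 5048/3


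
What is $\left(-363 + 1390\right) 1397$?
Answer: $1434719$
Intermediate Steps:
$\left(-363 + 1390\right) 1397 = 1027 \cdot 1397 = 1434719$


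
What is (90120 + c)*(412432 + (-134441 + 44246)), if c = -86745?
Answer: 1087549875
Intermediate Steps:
(90120 + c)*(412432 + (-134441 + 44246)) = (90120 - 86745)*(412432 + (-134441 + 44246)) = 3375*(412432 - 90195) = 3375*322237 = 1087549875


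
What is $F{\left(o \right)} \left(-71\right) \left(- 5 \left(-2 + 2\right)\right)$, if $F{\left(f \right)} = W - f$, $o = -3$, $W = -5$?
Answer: $0$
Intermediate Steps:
$F{\left(f \right)} = -5 - f$
$F{\left(o \right)} \left(-71\right) \left(- 5 \left(-2 + 2\right)\right) = \left(-5 - -3\right) \left(-71\right) \left(- 5 \left(-2 + 2\right)\right) = \left(-5 + 3\right) \left(-71\right) \left(\left(-5\right) 0\right) = \left(-2\right) \left(-71\right) 0 = 142 \cdot 0 = 0$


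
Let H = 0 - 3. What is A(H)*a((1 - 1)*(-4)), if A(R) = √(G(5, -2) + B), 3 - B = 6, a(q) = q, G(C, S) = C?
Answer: 0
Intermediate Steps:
B = -3 (B = 3 - 1*6 = 3 - 6 = -3)
H = -3
A(R) = √2 (A(R) = √(5 - 3) = √2)
A(H)*a((1 - 1)*(-4)) = √2*((1 - 1)*(-4)) = √2*(0*(-4)) = √2*0 = 0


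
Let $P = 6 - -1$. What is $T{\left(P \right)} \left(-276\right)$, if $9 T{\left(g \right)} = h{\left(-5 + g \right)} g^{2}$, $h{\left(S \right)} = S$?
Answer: $- \frac{9016}{3} \approx -3005.3$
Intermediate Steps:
$P = 7$ ($P = 6 + 1 = 7$)
$T{\left(g \right)} = \frac{g^{2} \left(-5 + g\right)}{9}$ ($T{\left(g \right)} = \frac{\left(-5 + g\right) g^{2}}{9} = \frac{g^{2} \left(-5 + g\right)}{9}$)
$T{\left(P \right)} \left(-276\right) = \frac{7^{2} \left(-5 + 7\right)}{9} \left(-276\right) = \frac{1}{9} \cdot 49 \cdot 2 \left(-276\right) = \frac{98}{9} \left(-276\right) = - \frac{9016}{3}$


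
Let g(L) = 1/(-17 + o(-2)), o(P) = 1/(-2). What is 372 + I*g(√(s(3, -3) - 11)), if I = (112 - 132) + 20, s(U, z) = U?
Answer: 372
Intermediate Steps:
o(P) = -½
I = 0 (I = -20 + 20 = 0)
g(L) = -2/35 (g(L) = 1/(-17 - ½) = 1/(-35/2) = -2/35)
372 + I*g(√(s(3, -3) - 11)) = 372 + 0*(-2/35) = 372 + 0 = 372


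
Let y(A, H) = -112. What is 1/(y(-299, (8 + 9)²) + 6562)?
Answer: 1/6450 ≈ 0.00015504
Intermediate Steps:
1/(y(-299, (8 + 9)²) + 6562) = 1/(-112 + 6562) = 1/6450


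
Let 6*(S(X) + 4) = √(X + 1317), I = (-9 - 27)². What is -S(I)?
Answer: 4 - √2613/6 ≈ -4.5196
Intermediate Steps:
I = 1296 (I = (-36)² = 1296)
S(X) = -4 + √(1317 + X)/6 (S(X) = -4 + √(X + 1317)/6 = -4 + √(1317 + X)/6)
-S(I) = -(-4 + √(1317 + 1296)/6) = -(-4 + √2613/6) = 4 - √2613/6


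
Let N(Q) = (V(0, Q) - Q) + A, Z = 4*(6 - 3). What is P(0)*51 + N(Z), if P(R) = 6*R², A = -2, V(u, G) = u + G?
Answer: -2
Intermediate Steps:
V(u, G) = G + u
Z = 12 (Z = 4*3 = 12)
N(Q) = -2 (N(Q) = ((Q + 0) - Q) - 2 = (Q - Q) - 2 = 0 - 2 = -2)
P(0)*51 + N(Z) = (6*0²)*51 - 2 = (6*0)*51 - 2 = 0*51 - 2 = 0 - 2 = -2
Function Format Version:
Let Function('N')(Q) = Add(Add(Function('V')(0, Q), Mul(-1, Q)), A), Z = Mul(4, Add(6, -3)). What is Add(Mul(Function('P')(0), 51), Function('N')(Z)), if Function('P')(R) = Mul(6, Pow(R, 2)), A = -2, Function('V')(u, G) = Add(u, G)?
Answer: -2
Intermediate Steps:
Function('V')(u, G) = Add(G, u)
Z = 12 (Z = Mul(4, 3) = 12)
Function('N')(Q) = -2 (Function('N')(Q) = Add(Add(Add(Q, 0), Mul(-1, Q)), -2) = Add(Add(Q, Mul(-1, Q)), -2) = Add(0, -2) = -2)
Add(Mul(Function('P')(0), 51), Function('N')(Z)) = Add(Mul(Mul(6, Pow(0, 2)), 51), -2) = Add(Mul(Mul(6, 0), 51), -2) = Add(Mul(0, 51), -2) = Add(0, -2) = -2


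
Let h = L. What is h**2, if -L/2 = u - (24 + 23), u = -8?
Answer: 12100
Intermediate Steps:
L = 110 (L = -2*(-8 - (24 + 23)) = -2*(-8 - 1*47) = -2*(-8 - 47) = -2*(-55) = 110)
h = 110
h**2 = 110**2 = 12100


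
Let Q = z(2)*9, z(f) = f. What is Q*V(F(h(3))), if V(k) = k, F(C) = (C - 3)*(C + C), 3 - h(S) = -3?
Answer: 648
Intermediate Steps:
h(S) = 6 (h(S) = 3 - 1*(-3) = 3 + 3 = 6)
F(C) = 2*C*(-3 + C) (F(C) = (-3 + C)*(2*C) = 2*C*(-3 + C))
Q = 18 (Q = 2*9 = 18)
Q*V(F(h(3))) = 18*(2*6*(-3 + 6)) = 18*(2*6*3) = 18*36 = 648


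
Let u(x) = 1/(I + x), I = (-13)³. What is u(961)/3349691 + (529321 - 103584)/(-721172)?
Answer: -110165251483949/186613084394067 ≈ -0.59034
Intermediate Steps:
I = -2197
u(x) = 1/(-2197 + x)
u(961)/3349691 + (529321 - 103584)/(-721172) = 1/((-2197 + 961)*3349691) + (529321 - 103584)/(-721172) = (1/3349691)/(-1236) + 425737*(-1/721172) = -1/1236*1/3349691 - 425737/721172 = -1/4140218076 - 425737/721172 = -110165251483949/186613084394067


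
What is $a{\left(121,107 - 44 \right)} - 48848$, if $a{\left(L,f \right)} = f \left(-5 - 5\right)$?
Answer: $-49478$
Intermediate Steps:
$a{\left(L,f \right)} = - 10 f$ ($a{\left(L,f \right)} = f \left(-10\right) = - 10 f$)
$a{\left(121,107 - 44 \right)} - 48848 = - 10 \left(107 - 44\right) - 48848 = \left(-10\right) 63 - 48848 = -630 - 48848 = -49478$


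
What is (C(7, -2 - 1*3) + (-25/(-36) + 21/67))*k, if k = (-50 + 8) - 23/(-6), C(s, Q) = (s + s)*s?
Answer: -54686803/14472 ≈ -3778.8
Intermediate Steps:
C(s, Q) = 2*s² (C(s, Q) = (2*s)*s = 2*s²)
k = -229/6 (k = -42 - 23*(-⅙) = -42 + 23/6 = -229/6 ≈ -38.167)
(C(7, -2 - 1*3) + (-25/(-36) + 21/67))*k = (2*7² + (-25/(-36) + 21/67))*(-229/6) = (2*49 + (-25*(-1/36) + 21*(1/67)))*(-229/6) = (98 + (25/36 + 21/67))*(-229/6) = (98 + 2431/2412)*(-229/6) = (238807/2412)*(-229/6) = -54686803/14472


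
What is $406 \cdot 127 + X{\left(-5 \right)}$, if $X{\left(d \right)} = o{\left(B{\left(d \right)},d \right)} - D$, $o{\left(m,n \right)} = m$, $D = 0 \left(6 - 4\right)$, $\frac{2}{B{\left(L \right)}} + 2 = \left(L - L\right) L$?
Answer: $51561$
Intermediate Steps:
$B{\left(L \right)} = -1$ ($B{\left(L \right)} = \frac{2}{-2 + \left(L - L\right) L} = \frac{2}{-2 + 0 L} = \frac{2}{-2 + 0} = \frac{2}{-2} = 2 \left(- \frac{1}{2}\right) = -1$)
$D = 0$ ($D = 0 \cdot 2 = 0$)
$X{\left(d \right)} = -1$ ($X{\left(d \right)} = -1 - 0 = -1 + 0 = -1$)
$406 \cdot 127 + X{\left(-5 \right)} = 406 \cdot 127 - 1 = 51562 - 1 = 51561$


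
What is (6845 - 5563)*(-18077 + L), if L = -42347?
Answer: -77463568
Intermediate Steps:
(6845 - 5563)*(-18077 + L) = (6845 - 5563)*(-18077 - 42347) = 1282*(-60424) = -77463568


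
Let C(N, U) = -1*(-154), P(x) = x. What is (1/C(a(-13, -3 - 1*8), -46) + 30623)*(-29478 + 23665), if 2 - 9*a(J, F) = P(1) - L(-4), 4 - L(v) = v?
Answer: -27413776659/154 ≈ -1.7801e+8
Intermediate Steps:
L(v) = 4 - v
a(J, F) = 1 (a(J, F) = 2/9 - (1 - (4 - 1*(-4)))/9 = 2/9 - (1 - (4 + 4))/9 = 2/9 - (1 - 1*8)/9 = 2/9 - (1 - 8)/9 = 2/9 - 1/9*(-7) = 2/9 + 7/9 = 1)
C(N, U) = 154
(1/C(a(-13, -3 - 1*8), -46) + 30623)*(-29478 + 23665) = (1/154 + 30623)*(-29478 + 23665) = (1/154 + 30623)*(-5813) = (4715943/154)*(-5813) = -27413776659/154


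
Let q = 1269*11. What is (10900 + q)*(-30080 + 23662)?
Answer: -159545062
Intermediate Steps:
q = 13959
(10900 + q)*(-30080 + 23662) = (10900 + 13959)*(-30080 + 23662) = 24859*(-6418) = -159545062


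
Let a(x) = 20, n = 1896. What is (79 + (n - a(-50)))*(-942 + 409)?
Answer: -1042015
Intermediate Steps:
(79 + (n - a(-50)))*(-942 + 409) = (79 + (1896 - 1*20))*(-942 + 409) = (79 + (1896 - 20))*(-533) = (79 + 1876)*(-533) = 1955*(-533) = -1042015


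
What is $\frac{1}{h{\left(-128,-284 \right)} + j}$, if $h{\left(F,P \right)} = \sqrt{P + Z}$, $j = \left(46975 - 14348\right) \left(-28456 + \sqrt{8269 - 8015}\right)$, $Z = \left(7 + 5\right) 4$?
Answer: $\frac{1}{-928433912 + 32627 \sqrt{254} + 2 i \sqrt{59}} \approx -1.0777 \cdot 10^{-9} - 1.0 \cdot 10^{-17} i$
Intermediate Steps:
$Z = 48$ ($Z = 12 \cdot 4 = 48$)
$j = -928433912 + 32627 \sqrt{254}$ ($j = 32627 \left(-28456 + \sqrt{254}\right) = -928433912 + 32627 \sqrt{254} \approx -9.2791 \cdot 10^{8}$)
$h{\left(F,P \right)} = \sqrt{48 + P}$ ($h{\left(F,P \right)} = \sqrt{P + 48} = \sqrt{48 + P}$)
$\frac{1}{h{\left(-128,-284 \right)} + j} = \frac{1}{\sqrt{48 - 284} - \left(928433912 - 32627 \sqrt{254}\right)} = \frac{1}{\sqrt{-236} - \left(928433912 - 32627 \sqrt{254}\right)} = \frac{1}{2 i \sqrt{59} - \left(928433912 - 32627 \sqrt{254}\right)} = \frac{1}{-928433912 + 32627 \sqrt{254} + 2 i \sqrt{59}}$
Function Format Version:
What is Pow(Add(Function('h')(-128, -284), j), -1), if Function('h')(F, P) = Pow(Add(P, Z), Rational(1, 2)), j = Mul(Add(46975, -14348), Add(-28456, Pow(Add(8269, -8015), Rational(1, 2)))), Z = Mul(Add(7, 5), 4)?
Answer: Pow(Add(-928433912, Mul(32627, Pow(254, Rational(1, 2))), Mul(2, I, Pow(59, Rational(1, 2)))), -1) ≈ Add(-1.0777e-9, Mul(-0.e-17, I))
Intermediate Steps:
Z = 48 (Z = Mul(12, 4) = 48)
j = Add(-928433912, Mul(32627, Pow(254, Rational(1, 2)))) (j = Mul(32627, Add(-28456, Pow(254, Rational(1, 2)))) = Add(-928433912, Mul(32627, Pow(254, Rational(1, 2)))) ≈ -9.2791e+8)
Function('h')(F, P) = Pow(Add(48, P), Rational(1, 2)) (Function('h')(F, P) = Pow(Add(P, 48), Rational(1, 2)) = Pow(Add(48, P), Rational(1, 2)))
Pow(Add(Function('h')(-128, -284), j), -1) = Pow(Add(Pow(Add(48, -284), Rational(1, 2)), Add(-928433912, Mul(32627, Pow(254, Rational(1, 2))))), -1) = Pow(Add(Pow(-236, Rational(1, 2)), Add(-928433912, Mul(32627, Pow(254, Rational(1, 2))))), -1) = Pow(Add(Mul(2, I, Pow(59, Rational(1, 2))), Add(-928433912, Mul(32627, Pow(254, Rational(1, 2))))), -1) = Pow(Add(-928433912, Mul(32627, Pow(254, Rational(1, 2))), Mul(2, I, Pow(59, Rational(1, 2)))), -1)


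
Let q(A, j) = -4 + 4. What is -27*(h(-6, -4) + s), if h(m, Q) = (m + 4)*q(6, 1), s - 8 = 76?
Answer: -2268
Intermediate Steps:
q(A, j) = 0
s = 84 (s = 8 + 76 = 84)
h(m, Q) = 0 (h(m, Q) = (m + 4)*0 = (4 + m)*0 = 0)
-27*(h(-6, -4) + s) = -27*(0 + 84) = -27*84 = -2268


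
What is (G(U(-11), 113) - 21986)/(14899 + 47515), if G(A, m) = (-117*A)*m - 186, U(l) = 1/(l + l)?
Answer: -474563/1373108 ≈ -0.34561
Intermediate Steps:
U(l) = 1/(2*l)
G(A, m) = -186 - 117*A*m (G(A, m) = -117*A*m - 186 = -186 - 117*A*m)
(G(U(-11), 113) - 21986)/(14899 + 47515) = ((-186 - 117*(1/2)/(-11)*113) - 21986)/(14899 + 47515) = ((-186 - 117*(1/2)*(-1/11)*113) - 21986)/62414 = ((-186 - 117*(-1/22)*113) - 21986)*(1/62414) = ((-186 + 13221/22) - 21986)*(1/62414) = (9129/22 - 21986)*(1/62414) = -474563/22*1/62414 = -474563/1373108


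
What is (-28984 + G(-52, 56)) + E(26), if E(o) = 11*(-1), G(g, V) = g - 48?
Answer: -29095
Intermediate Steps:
G(g, V) = -48 + g
E(o) = -11
(-28984 + G(-52, 56)) + E(26) = (-28984 + (-48 - 52)) - 11 = (-28984 - 100) - 11 = -29084 - 11 = -29095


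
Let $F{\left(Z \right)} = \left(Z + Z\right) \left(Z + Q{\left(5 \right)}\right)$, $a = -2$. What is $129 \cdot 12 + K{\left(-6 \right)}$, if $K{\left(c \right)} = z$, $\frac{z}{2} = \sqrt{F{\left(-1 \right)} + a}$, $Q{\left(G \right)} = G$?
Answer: $1548 + 2 i \sqrt{10} \approx 1548.0 + 6.3246 i$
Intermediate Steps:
$F{\left(Z \right)} = 2 Z \left(5 + Z\right)$ ($F{\left(Z \right)} = \left(Z + Z\right) \left(Z + 5\right) = 2 Z \left(5 + Z\right)$)
$z = 2 i \sqrt{10}$ ($z = 2 \sqrt{2 \left(-1\right) \left(5 - 1\right) - 2} = 2 \sqrt{2 \left(-1\right) 4 - 2} = 2 \sqrt{-8 - 2} = 2 \sqrt{-10} = 2 i \sqrt{10} \approx 6.3246 i$)
$K{\left(c \right)} = 2 i \sqrt{10}$
$129 \cdot 12 + K{\left(-6 \right)} = 129 \cdot 12 + 2 i \sqrt{10} = 1548 + 2 i \sqrt{10}$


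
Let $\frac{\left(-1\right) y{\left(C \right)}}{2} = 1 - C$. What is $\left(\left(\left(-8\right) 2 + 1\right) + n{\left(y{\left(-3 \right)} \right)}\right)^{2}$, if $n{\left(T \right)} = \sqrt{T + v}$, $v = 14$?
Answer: $\left(15 - \sqrt{6}\right)^{2} \approx 157.52$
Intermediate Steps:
$y{\left(C \right)} = -2 + 2 C$ ($y{\left(C \right)} = - 2 \left(1 - C\right) = -2 + 2 C$)
$n{\left(T \right)} = \sqrt{14 + T}$ ($n{\left(T \right)} = \sqrt{T + 14} = \sqrt{14 + T}$)
$\left(\left(\left(-8\right) 2 + 1\right) + n{\left(y{\left(-3 \right)} \right)}\right)^{2} = \left(\left(\left(-8\right) 2 + 1\right) + \sqrt{14 + \left(-2 + 2 \left(-3\right)\right)}\right)^{2} = \left(\left(-16 + 1\right) + \sqrt{14 - 8}\right)^{2} = \left(-15 + \sqrt{14 - 8}\right)^{2} = \left(-15 + \sqrt{6}\right)^{2}$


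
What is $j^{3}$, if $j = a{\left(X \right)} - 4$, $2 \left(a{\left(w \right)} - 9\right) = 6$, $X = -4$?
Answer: $512$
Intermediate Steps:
$a{\left(w \right)} = 12$ ($a{\left(w \right)} = 9 + \frac{1}{2} \cdot 6 = 9 + 3 = 12$)
$j = 8$ ($j = 12 - 4 = 8$)
$j^{3} = 8^{3} = 512$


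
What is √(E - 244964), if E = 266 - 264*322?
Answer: 3*I*√36634 ≈ 574.2*I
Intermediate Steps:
E = -84742 (E = 266 - 85008 = -84742)
√(E - 244964) = √(-84742 - 244964) = √(-329706) = 3*I*√36634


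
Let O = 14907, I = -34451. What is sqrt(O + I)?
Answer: 2*I*sqrt(4886) ≈ 139.8*I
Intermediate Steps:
sqrt(O + I) = sqrt(14907 - 34451) = sqrt(-19544) = 2*I*sqrt(4886)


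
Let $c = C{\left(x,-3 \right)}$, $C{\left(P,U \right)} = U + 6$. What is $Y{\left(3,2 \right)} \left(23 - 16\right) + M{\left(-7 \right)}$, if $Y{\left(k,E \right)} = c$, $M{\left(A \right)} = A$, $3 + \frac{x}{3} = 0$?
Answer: $14$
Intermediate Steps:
$x = -9$ ($x = -9 + 3 \cdot 0 = -9 + 0 = -9$)
$C{\left(P,U \right)} = 6 + U$
$c = 3$ ($c = 6 - 3 = 3$)
$Y{\left(k,E \right)} = 3$
$Y{\left(3,2 \right)} \left(23 - 16\right) + M{\left(-7 \right)} = 3 \left(23 - 16\right) - 7 = 3 \cdot 7 - 7 = 21 - 7 = 14$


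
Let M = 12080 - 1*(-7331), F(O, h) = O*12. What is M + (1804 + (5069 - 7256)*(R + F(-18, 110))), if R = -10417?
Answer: 23275586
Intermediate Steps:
F(O, h) = 12*O
M = 19411 (M = 12080 + 7331 = 19411)
M + (1804 + (5069 - 7256)*(R + F(-18, 110))) = 19411 + (1804 + (5069 - 7256)*(-10417 + 12*(-18))) = 19411 + (1804 - 2187*(-10417 - 216)) = 19411 + (1804 - 2187*(-10633)) = 19411 + (1804 + 23254371) = 19411 + 23256175 = 23275586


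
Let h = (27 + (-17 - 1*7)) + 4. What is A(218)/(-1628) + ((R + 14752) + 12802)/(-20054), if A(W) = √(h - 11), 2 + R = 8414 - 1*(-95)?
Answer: -36061/20054 - I/814 ≈ -1.7982 - 0.0012285*I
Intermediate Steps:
R = 8507 (R = -2 + (8414 - 1*(-95)) = -2 + (8414 + 95) = -2 + 8509 = 8507)
h = 7 (h = (27 + (-17 - 7)) + 4 = (27 - 24) + 4 = 3 + 4 = 7)
A(W) = 2*I (A(W) = √(7 - 11) = √(-4) = 2*I)
A(218)/(-1628) + ((R + 14752) + 12802)/(-20054) = (2*I)/(-1628) + ((8507 + 14752) + 12802)/(-20054) = (2*I)*(-1/1628) + (23259 + 12802)*(-1/20054) = -I/814 + 36061*(-1/20054) = -I/814 - 36061/20054 = -36061/20054 - I/814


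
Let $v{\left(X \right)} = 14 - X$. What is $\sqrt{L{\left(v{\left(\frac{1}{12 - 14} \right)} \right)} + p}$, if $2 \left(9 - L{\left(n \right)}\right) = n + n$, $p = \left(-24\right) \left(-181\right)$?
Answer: $\frac{\sqrt{17354}}{2} \approx 65.867$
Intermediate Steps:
$p = 4344$
$L{\left(n \right)} = 9 - n$ ($L{\left(n \right)} = 9 - \frac{n + n}{2} = 9 - \frac{2 n}{2} = 9 - n$)
$\sqrt{L{\left(v{\left(\frac{1}{12 - 14} \right)} \right)} + p} = \sqrt{\left(9 - \left(14 - \frac{1}{12 - 14}\right)\right) + 4344} = \sqrt{\left(9 - \left(14 - \frac{1}{-2}\right)\right) + 4344} = \sqrt{\left(9 - \left(14 - - \frac{1}{2}\right)\right) + 4344} = \sqrt{\left(9 - \left(14 + \frac{1}{2}\right)\right) + 4344} = \sqrt{\left(9 - \frac{29}{2}\right) + 4344} = \sqrt{- \frac{11}{2} + 4344} = \sqrt{\frac{8677}{2}} = \frac{\sqrt{17354}}{2}$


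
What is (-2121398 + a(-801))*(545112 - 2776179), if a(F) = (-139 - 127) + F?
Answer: 4735361620155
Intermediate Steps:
a(F) = -266 + F
(-2121398 + a(-801))*(545112 - 2776179) = (-2121398 + (-266 - 801))*(545112 - 2776179) = (-2121398 - 1067)*(-2231067) = -2122465*(-2231067) = 4735361620155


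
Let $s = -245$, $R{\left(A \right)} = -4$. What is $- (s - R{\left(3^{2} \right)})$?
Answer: $241$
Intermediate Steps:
$- (s - R{\left(3^{2} \right)}) = - (-245 - -4) = - (-245 + 4) = \left(-1\right) \left(-241\right) = 241$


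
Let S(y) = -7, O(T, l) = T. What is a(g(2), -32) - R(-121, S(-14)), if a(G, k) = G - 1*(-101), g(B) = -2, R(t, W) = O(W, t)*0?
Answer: 99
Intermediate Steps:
R(t, W) = 0 (R(t, W) = W*0 = 0)
a(G, k) = 101 + G (a(G, k) = G + 101 = 101 + G)
a(g(2), -32) - R(-121, S(-14)) = (101 - 2) - 1*0 = 99 + 0 = 99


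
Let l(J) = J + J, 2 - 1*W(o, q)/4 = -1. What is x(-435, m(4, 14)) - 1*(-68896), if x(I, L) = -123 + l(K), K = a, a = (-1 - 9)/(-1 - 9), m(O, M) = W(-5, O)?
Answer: 68775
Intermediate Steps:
W(o, q) = 12 (W(o, q) = 8 - 4*(-1) = 8 + 4 = 12)
m(O, M) = 12
a = 1 (a = -10/(-10) = -10*(-⅒) = 1)
K = 1
l(J) = 2*J
x(I, L) = -121 (x(I, L) = -123 + 2*1 = -123 + 2 = -121)
x(-435, m(4, 14)) - 1*(-68896) = -121 - 1*(-68896) = -121 + 68896 = 68775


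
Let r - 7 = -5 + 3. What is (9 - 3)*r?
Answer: 30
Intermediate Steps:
r = 5 (r = 7 + (-5 + 3) = 7 - 2 = 5)
(9 - 3)*r = (9 - 3)*5 = 6*5 = 30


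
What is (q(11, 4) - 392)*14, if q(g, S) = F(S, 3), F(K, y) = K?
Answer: -5432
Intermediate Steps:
q(g, S) = S
(q(11, 4) - 392)*14 = (4 - 392)*14 = -388*14 = -5432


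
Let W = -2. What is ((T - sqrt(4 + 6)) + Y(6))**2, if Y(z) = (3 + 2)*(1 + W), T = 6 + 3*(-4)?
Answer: (11 + sqrt(10))**2 ≈ 200.57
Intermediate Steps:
T = -6 (T = 6 - 12 = -6)
Y(z) = -5 (Y(z) = (3 + 2)*(1 - 2) = 5*(-1) = -5)
((T - sqrt(4 + 6)) + Y(6))**2 = ((-6 - sqrt(4 + 6)) - 5)**2 = ((-6 - sqrt(10)) - 5)**2 = (-11 - sqrt(10))**2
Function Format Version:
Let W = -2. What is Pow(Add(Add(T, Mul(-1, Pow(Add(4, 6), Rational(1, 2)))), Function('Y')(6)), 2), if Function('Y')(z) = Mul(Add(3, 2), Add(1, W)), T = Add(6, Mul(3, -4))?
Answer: Pow(Add(11, Pow(10, Rational(1, 2))), 2) ≈ 200.57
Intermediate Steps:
T = -6 (T = Add(6, -12) = -6)
Function('Y')(z) = -5 (Function('Y')(z) = Mul(Add(3, 2), Add(1, -2)) = Mul(5, -1) = -5)
Pow(Add(Add(T, Mul(-1, Pow(Add(4, 6), Rational(1, 2)))), Function('Y')(6)), 2) = Pow(Add(Add(-6, Mul(-1, Pow(Add(4, 6), Rational(1, 2)))), -5), 2) = Pow(Add(Add(-6, Mul(-1, Pow(10, Rational(1, 2)))), -5), 2) = Pow(Add(-11, Mul(-1, Pow(10, Rational(1, 2)))), 2)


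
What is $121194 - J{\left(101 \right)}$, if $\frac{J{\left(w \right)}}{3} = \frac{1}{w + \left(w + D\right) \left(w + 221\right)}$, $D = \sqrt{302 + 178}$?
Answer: $\frac{122950320202077}{1014491809} + \frac{3864 \sqrt{30}}{1014491809} \approx 1.2119 \cdot 10^{5}$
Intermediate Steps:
$D = 4 \sqrt{30}$ ($D = \sqrt{480} = 4 \sqrt{30} \approx 21.909$)
$J{\left(w \right)} = \frac{3}{w + \left(221 + w\right) \left(w + 4 \sqrt{30}\right)}$ ($J{\left(w \right)} = \frac{3}{w + \left(w + 4 \sqrt{30}\right) \left(w + 221\right)} = \frac{3}{w + \left(w + 4 \sqrt{30}\right) \left(221 + w\right)} = \frac{3}{w + \left(221 + w\right) \left(w + 4 \sqrt{30}\right)}$)
$121194 - J{\left(101 \right)} = 121194 - \frac{3}{101^{2} + 222 \cdot 101 + 884 \sqrt{30} + 4 \cdot 101 \sqrt{30}} = 121194 - \frac{3}{10201 + 22422 + 884 \sqrt{30} + 404 \sqrt{30}} = 121194 - \frac{3}{32623 + 1288 \sqrt{30}}$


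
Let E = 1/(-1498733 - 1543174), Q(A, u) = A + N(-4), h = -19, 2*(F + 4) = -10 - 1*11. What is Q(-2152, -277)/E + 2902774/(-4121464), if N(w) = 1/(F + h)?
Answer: 903837884963654935/138069044 ≈ 6.5463e+9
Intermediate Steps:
F = -29/2 (F = -4 + (-10 - 1*11)/2 = -4 + (-10 - 11)/2 = -4 + (½)*(-21) = -4 - 21/2 = -29/2 ≈ -14.500)
N(w) = -2/67 (N(w) = 1/(-29/2 - 19) = 1/(-67/2) = -2/67)
Q(A, u) = -2/67 + A (Q(A, u) = A - 2/67 = -2/67 + A)
E = -1/3041907 (E = 1/(-3041907) = -1/3041907 ≈ -3.2874e-7)
Q(-2152, -277)/E + 2902774/(-4121464) = (-2/67 - 2152)/(-1/3041907) + 2902774/(-4121464) = -144186/67*(-3041907) + 2902774*(-1/4121464) = 438600402702/67 - 1451387/2060732 = 903837884963654935/138069044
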